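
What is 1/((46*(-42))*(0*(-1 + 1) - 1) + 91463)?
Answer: 1/93395 ≈ 1.0707e-5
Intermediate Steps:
1/((46*(-42))*(0*(-1 + 1) - 1) + 91463) = 1/(-1932*(0*0 - 1) + 91463) = 1/(-1932*(0 - 1) + 91463) = 1/(-1932*(-1) + 91463) = 1/(1932 + 91463) = 1/93395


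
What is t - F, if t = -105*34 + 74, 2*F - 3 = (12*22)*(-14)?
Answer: -3299/2 ≈ -1649.5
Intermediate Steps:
F = -3693/2 (F = 3/2 + ((12*22)*(-14))/2 = 3/2 + (264*(-14))/2 = 3/2 + (½)*(-3696) = 3/2 - 1848 = -3693/2 ≈ -1846.5)
t = -3496 (t = -3570 + 74 = -3496)
t - F = -3496 - 1*(-3693/2) = -3496 + 3693/2 = -3299/2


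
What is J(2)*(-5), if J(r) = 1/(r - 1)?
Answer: -5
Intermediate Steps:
J(r) = 1/(-1 + r)
J(2)*(-5) = -5/(-1 + 2) = -5/1 = 1*(-5) = -5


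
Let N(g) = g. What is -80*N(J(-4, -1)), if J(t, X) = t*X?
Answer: -320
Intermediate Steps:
J(t, X) = X*t
-80*N(J(-4, -1)) = -(-80)*(-4) = -80*4 = -320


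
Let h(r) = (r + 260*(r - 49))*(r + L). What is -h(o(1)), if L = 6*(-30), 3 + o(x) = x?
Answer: -2413684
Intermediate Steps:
o(x) = -3 + x
L = -180
h(r) = (-12740 + 261*r)*(-180 + r) (h(r) = (r + 260*(r - 49))*(r - 180) = (r + 260*(-49 + r))*(-180 + r) = (r + (-12740 + 260*r))*(-180 + r) = (-12740 + 261*r)*(-180 + r))
-h(o(1)) = -(2293200 - 59720*(-3 + 1) + 261*(-3 + 1)²) = -(2293200 - 59720*(-2) + 261*(-2)²) = -(2293200 + 119440 + 261*4) = -(2293200 + 119440 + 1044) = -1*2413684 = -2413684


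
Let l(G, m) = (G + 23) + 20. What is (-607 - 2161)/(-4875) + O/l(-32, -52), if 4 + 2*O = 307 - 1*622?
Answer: -135839/9750 ≈ -13.932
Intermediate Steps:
O = -319/2 (O = -2 + (307 - 1*622)/2 = -2 + (307 - 622)/2 = -2 + (½)*(-315) = -2 - 315/2 = -319/2 ≈ -159.50)
l(G, m) = 43 + G (l(G, m) = (23 + G) + 20 = 43 + G)
(-607 - 2161)/(-4875) + O/l(-32, -52) = (-607 - 2161)/(-4875) - 319/(2*(43 - 32)) = -2768*(-1/4875) - 319/2/11 = 2768/4875 - 319/2*1/11 = 2768/4875 - 29/2 = -135839/9750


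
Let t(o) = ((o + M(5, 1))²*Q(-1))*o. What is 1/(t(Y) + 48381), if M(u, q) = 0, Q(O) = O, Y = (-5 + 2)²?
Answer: 1/47652 ≈ 2.0985e-5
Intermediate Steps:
Y = 9 (Y = (-3)² = 9)
t(o) = -o³ (t(o) = ((o + 0)²*(-1))*o = (o²*(-1))*o = (-o²)*o = -o³)
1/(t(Y) + 48381) = 1/(-1*9³ + 48381) = 1/(-1*729 + 48381) = 1/(-729 + 48381) = 1/47652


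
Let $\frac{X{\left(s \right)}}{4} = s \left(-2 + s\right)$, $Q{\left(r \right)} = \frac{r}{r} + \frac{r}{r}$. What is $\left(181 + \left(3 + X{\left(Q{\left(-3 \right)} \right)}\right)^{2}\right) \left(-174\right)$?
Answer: $-33060$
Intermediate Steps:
$Q{\left(r \right)} = 2$ ($Q{\left(r \right)} = 1 + 1 = 2$)
$X{\left(s \right)} = 4 s \left(-2 + s\right)$
$\left(181 + \left(3 + X{\left(Q{\left(-3 \right)} \right)}\right)^{2}\right) \left(-174\right) = \left(181 + \left(3 + 4 \cdot 2 \left(-2 + 2\right)\right)^{2}\right) \left(-174\right) = \left(181 + \left(3 + 4 \cdot 2 \cdot 0\right)^{2}\right) \left(-174\right) = \left(181 + \left(3 + 0\right)^{2}\right) \left(-174\right) = \left(181 + 3^{2}\right) \left(-174\right) = \left(181 + 9\right) \left(-174\right) = 190 \left(-174\right) = -33060$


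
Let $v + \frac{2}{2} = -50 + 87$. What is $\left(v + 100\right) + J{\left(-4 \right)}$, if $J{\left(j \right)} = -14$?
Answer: $122$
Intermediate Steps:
$v = 36$ ($v = -1 + \left(-50 + 87\right) = -1 + 37 = 36$)
$\left(v + 100\right) + J{\left(-4 \right)} = \left(36 + 100\right) - 14 = 136 - 14 = 122$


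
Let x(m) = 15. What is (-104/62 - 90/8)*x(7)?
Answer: -24045/124 ≈ -193.91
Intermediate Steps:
(-104/62 - 90/8)*x(7) = (-104/62 - 90/8)*15 = (-104*1/62 - 90*1/8)*15 = (-52/31 - 45/4)*15 = -1603/124*15 = -24045/124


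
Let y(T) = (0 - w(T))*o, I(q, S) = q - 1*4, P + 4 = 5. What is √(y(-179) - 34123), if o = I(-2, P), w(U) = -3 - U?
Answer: I*√33067 ≈ 181.84*I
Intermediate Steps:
P = 1 (P = -4 + 5 = 1)
I(q, S) = -4 + q (I(q, S) = q - 4 = -4 + q)
o = -6 (o = -4 - 2 = -6)
y(T) = -18 - 6*T (y(T) = (0 - (-3 - T))*(-6) = (0 + (3 + T))*(-6) = (3 + T)*(-6) = -18 - 6*T)
√(y(-179) - 34123) = √((-18 - 6*(-179)) - 34123) = √((-18 + 1074) - 34123) = √(1056 - 34123) = √(-33067) = I*√33067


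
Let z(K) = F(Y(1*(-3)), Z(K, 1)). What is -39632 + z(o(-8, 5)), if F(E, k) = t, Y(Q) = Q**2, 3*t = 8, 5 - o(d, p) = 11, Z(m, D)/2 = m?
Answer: -118888/3 ≈ -39629.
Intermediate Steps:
Z(m, D) = 2*m
o(d, p) = -6 (o(d, p) = 5 - 1*11 = 5 - 11 = -6)
t = 8/3 (t = (1/3)*8 = 8/3 ≈ 2.6667)
F(E, k) = 8/3
z(K) = 8/3
-39632 + z(o(-8, 5)) = -39632 + 8/3 = -118888/3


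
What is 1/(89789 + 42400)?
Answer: 1/132189 ≈ 7.5649e-6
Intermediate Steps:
1/(89789 + 42400) = 1/132189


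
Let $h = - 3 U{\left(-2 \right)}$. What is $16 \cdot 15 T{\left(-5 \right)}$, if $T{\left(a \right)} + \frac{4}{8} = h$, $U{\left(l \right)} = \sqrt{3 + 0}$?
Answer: $-120 - 720 \sqrt{3} \approx -1367.1$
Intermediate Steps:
$U{\left(l \right)} = \sqrt{3}$
$h = - 3 \sqrt{3} \approx -5.1962$
$T{\left(a \right)} = - \frac{1}{2} - 3 \sqrt{3}$
$16 \cdot 15 T{\left(-5 \right)} = 16 \cdot 15 \left(- \frac{1}{2} - 3 \sqrt{3}\right) = 240 \left(- \frac{1}{2} - 3 \sqrt{3}\right) = -120 - 720 \sqrt{3}$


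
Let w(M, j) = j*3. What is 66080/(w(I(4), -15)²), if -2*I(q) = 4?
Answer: 13216/405 ≈ 32.632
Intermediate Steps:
I(q) = -2 (I(q) = -½*4 = -2)
w(M, j) = 3*j
66080/(w(I(4), -15)²) = 66080/((3*(-15))²) = 66080/((-45)²) = 66080/2025 = 66080*(1/2025) = 13216/405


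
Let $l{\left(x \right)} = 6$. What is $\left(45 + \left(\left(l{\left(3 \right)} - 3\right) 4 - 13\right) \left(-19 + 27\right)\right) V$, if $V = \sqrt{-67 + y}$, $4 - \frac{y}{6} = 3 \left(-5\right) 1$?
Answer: $37 \sqrt{47} \approx 253.66$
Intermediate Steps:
$y = 114$ ($y = 24 - 6 \cdot 3 \left(-5\right) 1 = 24 - 6 \left(\left(-15\right) 1\right) = 24 - -90 = 24 + 90 = 114$)
$V = \sqrt{47}$ ($V = \sqrt{-67 + 114} = \sqrt{47} \approx 6.8557$)
$\left(45 + \left(\left(l{\left(3 \right)} - 3\right) 4 - 13\right) \left(-19 + 27\right)\right) V = \left(45 + \left(\left(6 - 3\right) 4 - 13\right) \left(-19 + 27\right)\right) \sqrt{47} = \left(45 + \left(3 \cdot 4 - 13\right) 8\right) \sqrt{47} = \left(45 + \left(12 - 13\right) 8\right) \sqrt{47} = \left(45 - 8\right) \sqrt{47} = 37 \sqrt{47}$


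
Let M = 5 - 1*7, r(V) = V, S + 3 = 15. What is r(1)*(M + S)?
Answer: 10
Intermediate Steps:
S = 12 (S = -3 + 15 = 12)
M = -2 (M = 5 - 7 = -2)
r(1)*(M + S) = 1*(-2 + 12) = 1*10 = 10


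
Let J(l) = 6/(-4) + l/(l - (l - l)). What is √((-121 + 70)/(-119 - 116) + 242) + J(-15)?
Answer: -½ + √13376435/235 ≈ 15.063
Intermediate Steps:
J(l) = -½ (J(l) = 6*(-¼) + l/(l - 1*0) = -3/2 + l/(l + 0) = -3/2 + l/l = -3/2 + 1 = -½)
√((-121 + 70)/(-119 - 116) + 242) + J(-15) = √((-121 + 70)/(-119 - 116) + 242) - ½ = √(-51/(-235) + 242) - ½ = √(-51*(-1/235) + 242) - ½ = √(51/235 + 242) - ½ = √(56921/235) - ½ = √13376435/235 - ½ = -½ + √13376435/235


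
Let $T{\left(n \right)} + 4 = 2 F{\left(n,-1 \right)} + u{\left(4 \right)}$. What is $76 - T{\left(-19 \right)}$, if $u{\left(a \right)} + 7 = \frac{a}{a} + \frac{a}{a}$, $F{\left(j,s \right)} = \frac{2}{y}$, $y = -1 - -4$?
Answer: $\frac{251}{3} \approx 83.667$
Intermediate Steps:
$y = 3$ ($y = -1 + 4 = 3$)
$F{\left(j,s \right)} = \frac{2}{3}$
$u{\left(a \right)} = -5$ ($u{\left(a \right)} = -7 + \left(\frac{a}{a} + \frac{a}{a}\right) = -7 + \left(1 + 1\right) = -7 + 2 = -5$)
$T{\left(n \right)} = - \frac{23}{3}$ ($T{\left(n \right)} = -4 + \left(2 \cdot \frac{2}{3} - 5\right) = -4 + \left(\frac{4}{3} - 5\right) = -4 - \frac{11}{3} = - \frac{23}{3}$)
$76 - T{\left(-19 \right)} = 76 - - \frac{23}{3} = 76 + \frac{23}{3} = \frac{251}{3}$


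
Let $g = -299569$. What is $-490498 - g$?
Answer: $-190929$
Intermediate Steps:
$-490498 - g = -490498 - -299569 = -490498 + 299569 = -190929$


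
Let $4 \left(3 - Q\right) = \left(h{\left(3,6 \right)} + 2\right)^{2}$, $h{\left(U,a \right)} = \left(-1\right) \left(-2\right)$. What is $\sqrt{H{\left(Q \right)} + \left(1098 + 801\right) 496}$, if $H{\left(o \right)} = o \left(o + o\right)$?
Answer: $\sqrt{941906} \approx 970.52$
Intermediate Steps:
$h{\left(U,a \right)} = 2$
$Q = -1$ ($Q = 3 - \frac{\left(2 + 2\right)^{2}}{4} = 3 - \frac{4^{2}}{4} = 3 - 4 = -1$)
$H{\left(o \right)} = 2 o^{2}$ ($H{\left(o \right)} = o 2 o = 2 o^{2}$)
$\sqrt{H{\left(Q \right)} + \left(1098 + 801\right) 496} = \sqrt{2 \left(-1\right)^{2} + \left(1098 + 801\right) 496} = \sqrt{2 \cdot 1 + 1899 \cdot 496} = \sqrt{2 + 941904} = \sqrt{941906}$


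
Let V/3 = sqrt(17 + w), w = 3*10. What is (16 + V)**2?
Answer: 679 + 96*sqrt(47) ≈ 1337.1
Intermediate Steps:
w = 30
V = 3*sqrt(47) (V = 3*sqrt(17 + 30) = 3*sqrt(47) ≈ 20.567)
(16 + V)**2 = (16 + 3*sqrt(47))**2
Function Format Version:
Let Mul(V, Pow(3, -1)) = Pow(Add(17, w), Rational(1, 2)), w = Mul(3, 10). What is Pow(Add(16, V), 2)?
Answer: Add(679, Mul(96, Pow(47, Rational(1, 2)))) ≈ 1337.1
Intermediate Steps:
w = 30
V = Mul(3, Pow(47, Rational(1, 2))) (V = Mul(3, Pow(Add(17, 30), Rational(1, 2))) = Mul(3, Pow(47, Rational(1, 2))) ≈ 20.567)
Pow(Add(16, V), 2) = Pow(Add(16, Mul(3, Pow(47, Rational(1, 2)))), 2)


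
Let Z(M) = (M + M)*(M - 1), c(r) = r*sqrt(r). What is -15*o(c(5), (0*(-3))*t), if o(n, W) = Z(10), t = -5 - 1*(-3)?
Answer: -2700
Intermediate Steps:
c(r) = r**(3/2)
t = -2 (t = -5 + 3 = -2)
Z(M) = 2*M*(-1 + M) (Z(M) = (2*M)*(-1 + M) = 2*M*(-1 + M))
o(n, W) = 180 (o(n, W) = 2*10*(-1 + 10) = 2*10*9 = 180)
-15*o(c(5), (0*(-3))*t) = -15*180 = -2700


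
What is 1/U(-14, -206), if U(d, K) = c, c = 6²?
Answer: 1/36 ≈ 0.027778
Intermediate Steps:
c = 36
U(d, K) = 36
1/U(-14, -206) = 1/36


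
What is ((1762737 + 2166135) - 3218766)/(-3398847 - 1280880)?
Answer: -236702/1559909 ≈ -0.15174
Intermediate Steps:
((1762737 + 2166135) - 3218766)/(-3398847 - 1280880) = (3928872 - 3218766)/(-4679727) = 710106*(-1/4679727) = -236702/1559909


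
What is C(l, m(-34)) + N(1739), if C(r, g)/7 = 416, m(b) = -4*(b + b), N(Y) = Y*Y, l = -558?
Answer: 3027033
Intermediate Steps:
N(Y) = Y**2
m(b) = -8*b
C(r, g) = 2912 (C(r, g) = 7*416 = 2912)
C(l, m(-34)) + N(1739) = 2912 + 1739**2 = 2912 + 3024121 = 3027033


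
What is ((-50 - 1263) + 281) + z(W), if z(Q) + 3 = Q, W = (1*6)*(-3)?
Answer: -1053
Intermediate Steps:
W = -18 (W = 6*(-3) = -18)
z(Q) = -3 + Q
((-50 - 1263) + 281) + z(W) = ((-50 - 1263) + 281) + (-3 - 18) = (-1313 + 281) - 21 = -1032 - 21 = -1053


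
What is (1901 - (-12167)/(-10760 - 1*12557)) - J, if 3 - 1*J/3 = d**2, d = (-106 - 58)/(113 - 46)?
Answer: 199862449029/104670013 ≈ 1909.5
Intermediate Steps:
d = -164/67 ≈ -2.4478
J = -40287/4489 (J = 9 - 3*(-164/67)**2 = 9 - 3*26896/4489 = 9 - 80688/4489 = -40287/4489 ≈ -8.9746)
(1901 - (-12167)/(-10760 - 1*12557)) - J = (1901 - (-12167)/(-10760 - 1*12557)) - 1*(-40287/4489) = (1901 - (-12167)/(-10760 - 12557)) + 40287/4489 = (1901 - (-12167)/(-23317)) + 40287/4489 = (1901 - (-12167)*(-1)/23317) + 40287/4489 = (1901 - 1*12167/23317) + 40287/4489 = (1901 - 12167/23317) + 40287/4489 = 44313450/23317 + 40287/4489 = 199862449029/104670013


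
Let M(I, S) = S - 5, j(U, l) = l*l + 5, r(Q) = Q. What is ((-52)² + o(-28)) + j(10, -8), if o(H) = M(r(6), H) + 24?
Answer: 2764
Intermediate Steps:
j(U, l) = 5 + l² (j(U, l) = l² + 5 = 5 + l²)
M(I, S) = -5 + S
o(H) = 19 + H (o(H) = (-5 + H) + 24 = 19 + H)
((-52)² + o(-28)) + j(10, -8) = ((-52)² + (19 - 28)) + (5 + (-8)²) = (2704 - 9) + (5 + 64) = 2695 + 69 = 2764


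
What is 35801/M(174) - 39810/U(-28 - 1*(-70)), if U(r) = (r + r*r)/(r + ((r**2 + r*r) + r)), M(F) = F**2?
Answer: -2410539319/30276 ≈ -79619.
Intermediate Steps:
U(r) = (r + r**2)/(2*r + 2*r**2) (U(r) = (r + r**2)/(r + ((r**2 + r**2) + r)) = (r + r**2)/(r + (2*r**2 + r)) = (r + r**2)/(r + (r + 2*r**2)) = (r + r**2)/(2*r + 2*r**2))
35801/M(174) - 39810/U(-28 - 1*(-70)) = 35801/(174**2) - 39810/1/2 = 35801/30276 - 39810*2 = 35801*(1/30276) - 79620 = 35801/30276 - 79620 = -2410539319/30276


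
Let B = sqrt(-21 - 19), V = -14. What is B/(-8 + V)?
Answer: -I*sqrt(10)/11 ≈ -0.28748*I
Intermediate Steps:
B = 2*I*sqrt(10) (B = sqrt(-40) = 2*I*sqrt(10) ≈ 6.3246*I)
B/(-8 + V) = (2*I*sqrt(10))/(-8 - 14) = (2*I*sqrt(10))/(-22) = (2*I*sqrt(10))*(-1/22) = -I*sqrt(10)/11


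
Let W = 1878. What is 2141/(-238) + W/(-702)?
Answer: -324991/27846 ≈ -11.671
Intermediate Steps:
2141/(-238) + W/(-702) = 2141/(-238) + 1878/(-702) = 2141*(-1/238) + 1878*(-1/702) = -2141/238 - 313/117 = -324991/27846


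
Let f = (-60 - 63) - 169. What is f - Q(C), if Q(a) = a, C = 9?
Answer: -301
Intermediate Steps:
f = -292 (f = -123 - 169 = -292)
f - Q(C) = -292 - 1*9 = -292 - 9 = -301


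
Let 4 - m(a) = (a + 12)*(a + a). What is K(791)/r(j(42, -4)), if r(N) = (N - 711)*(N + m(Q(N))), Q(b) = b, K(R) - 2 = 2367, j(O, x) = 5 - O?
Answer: 2369/1408484 ≈ 0.0016819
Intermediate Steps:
K(R) = 2369 (K(R) = 2 + 2367 = 2369)
m(a) = 4 - 2*a*(12 + a) (m(a) = 4 - (a + 12)*(a + a) = 4 - (12 + a)*2*a = 4 - 2*a*(12 + a))
r(N) = (-711 + N)*(4 - 23*N - 2*N²) (r(N) = (N - 711)*(N + (4 - 24*N - 2*N²)) = (-711 + N)*(4 - 23*N - 2*N²))
K(791)/r(j(42, -4)) = 2369/(-2844 - 2*(5 - 1*42)³ + 1399*(5 - 1*42)² + 16357*(5 - 1*42)) = 2369/(-2844 - 2*(5 - 42)³ + 1399*(5 - 42)² + 16357*(5 - 42)) = 2369/(-2844 - 2*(-37)³ + 1399*(-37)² + 16357*(-37)) = 2369/(-2844 - 2*(-50653) + 1399*1369 - 605209) = 2369/(-2844 + 101306 + 1915231 - 605209) = 2369/1408484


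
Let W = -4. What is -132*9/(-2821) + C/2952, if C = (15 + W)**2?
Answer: 3848317/8327592 ≈ 0.46212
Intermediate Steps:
C = 121 (C = (15 - 4)**2 = 11**2 = 121)
-132*9/(-2821) + C/2952 = -132*9/(-2821) + 121/2952 = -1188*(-1/2821) + 121*(1/2952) = 1188/2821 + 121/2952 = 3848317/8327592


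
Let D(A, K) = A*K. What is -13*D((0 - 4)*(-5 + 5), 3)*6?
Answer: 0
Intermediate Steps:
-13*D((0 - 4)*(-5 + 5), 3)*6 = -13*(0 - 4)*(-5 + 5)*3*6 = -13*(-4*0)*3*6 = -0*3*6 = -13*0*6 = 0*6 = 0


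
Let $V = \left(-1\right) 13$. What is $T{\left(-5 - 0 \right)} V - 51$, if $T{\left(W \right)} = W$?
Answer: $14$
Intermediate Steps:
$V = -13$
$T{\left(-5 - 0 \right)} V - 51 = \left(-5 - 0\right) \left(-13\right) - 51 = \left(-5 + 0\right) \left(-13\right) - 51 = \left(-5\right) \left(-13\right) - 51 = 65 - 51 = 14$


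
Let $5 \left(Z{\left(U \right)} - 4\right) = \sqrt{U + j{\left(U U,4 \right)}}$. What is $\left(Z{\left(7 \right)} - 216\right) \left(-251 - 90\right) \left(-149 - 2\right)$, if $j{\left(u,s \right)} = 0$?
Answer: $-10916092 + \frac{51491 \sqrt{7}}{5} \approx -1.0889 \cdot 10^{7}$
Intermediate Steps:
$Z{\left(U \right)} = 4 + \frac{\sqrt{U}}{5}$ ($Z{\left(U \right)} = 4 + \frac{\sqrt{U + 0}}{5} = 4 + \frac{\sqrt{U}}{5}$)
$\left(Z{\left(7 \right)} - 216\right) \left(-251 - 90\right) \left(-149 - 2\right) = \left(\left(4 + \frac{\sqrt{7}}{5}\right) - 216\right) \left(-251 - 90\right) \left(-149 - 2\right) = \left(-212 + \frac{\sqrt{7}}{5}\right) \left(\left(-341\right) \left(-151\right)\right) = \left(-212 + \frac{\sqrt{7}}{5}\right) 51491 = -10916092 + \frac{51491 \sqrt{7}}{5}$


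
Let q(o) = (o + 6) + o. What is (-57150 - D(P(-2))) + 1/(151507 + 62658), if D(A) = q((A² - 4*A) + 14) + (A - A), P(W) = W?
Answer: -12251951319/214165 ≈ -57208.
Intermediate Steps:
q(o) = 6 + 2*o (q(o) = (6 + o) + o = 6 + 2*o)
D(A) = 34 - 8*A + 2*A² (D(A) = (6 + 2*((A² - 4*A) + 14)) + (A - A) = (6 + 2*(14 + A² - 4*A)) + 0 = (6 + (28 - 8*A + 2*A²)) + 0 = (34 - 8*A + 2*A²) + 0 = 34 - 8*A + 2*A²)
(-57150 - D(P(-2))) + 1/(151507 + 62658) = (-57150 - (34 - 8*(-2) + 2*(-2)²)) + 1/(151507 + 62658) = (-57150 - (34 + 16 + 2*4)) + 1/214165 = (-57150 - (34 + 16 + 8)) + 1/214165 = (-57150 - 1*58) + 1/214165 = (-57150 - 58) + 1/214165 = -57208 + 1/214165 = -12251951319/214165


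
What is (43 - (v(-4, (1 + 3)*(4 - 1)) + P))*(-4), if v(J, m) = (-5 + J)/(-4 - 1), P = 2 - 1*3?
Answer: -844/5 ≈ -168.80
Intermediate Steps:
P = -1 (P = 2 - 3 = -1)
v(J, m) = 1 - J/5 (v(J, m) = (-5 + J)/(-5) = (-5 + J)*(-⅕) = 1 - J/5)
(43 - (v(-4, (1 + 3)*(4 - 1)) + P))*(-4) = (43 - ((1 - ⅕*(-4)) - 1))*(-4) = (43 - ((1 + ⅘) - 1))*(-4) = (43 - (9/5 - 1))*(-4) = (43 - 1*⅘)*(-4) = (43 - ⅘)*(-4) = (211/5)*(-4) = -844/5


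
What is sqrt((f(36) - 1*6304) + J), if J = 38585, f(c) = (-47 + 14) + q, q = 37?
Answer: sqrt(32285) ≈ 179.68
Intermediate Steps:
f(c) = 4 (f(c) = (-47 + 14) + 37 = -33 + 37 = 4)
sqrt((f(36) - 1*6304) + J) = sqrt((4 - 1*6304) + 38585) = sqrt((4 - 6304) + 38585) = sqrt(-6300 + 38585) = sqrt(32285)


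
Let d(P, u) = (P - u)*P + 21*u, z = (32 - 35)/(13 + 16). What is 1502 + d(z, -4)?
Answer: 1192199/841 ≈ 1417.6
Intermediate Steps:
z = -3/29 ≈ -0.10345
d(P, u) = 21*u + P*(P - u) (d(P, u) = P*(P - u) + 21*u = 21*u + P*(P - u))
1502 + d(z, -4) = 1502 + ((-3/29)² + 21*(-4) - 1*(-3/29)*(-4)) = 1502 + (9/841 - 84 - 12/29) = 1502 - 70983/841 = 1192199/841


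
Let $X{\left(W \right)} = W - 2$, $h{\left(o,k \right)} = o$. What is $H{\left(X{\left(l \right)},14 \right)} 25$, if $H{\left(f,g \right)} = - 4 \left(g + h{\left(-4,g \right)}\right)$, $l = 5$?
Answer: $-1000$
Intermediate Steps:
$X{\left(W \right)} = -2 + W$ ($X{\left(W \right)} = W - 2 = -2 + W$)
$H{\left(f,g \right)} = 16 - 4 g$ ($H{\left(f,g \right)} = - 4 \left(g - 4\right) = - 4 \left(-4 + g\right) = 16 - 4 g$)
$H{\left(X{\left(l \right)},14 \right)} 25 = \left(16 - 56\right) 25 = \left(-40\right) 25 = -1000$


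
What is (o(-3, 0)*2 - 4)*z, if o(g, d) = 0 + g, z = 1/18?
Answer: -5/9 ≈ -0.55556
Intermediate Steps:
z = 1/18 ≈ 0.055556
o(g, d) = g
(o(-3, 0)*2 - 4)*z = (-3*2 - 4)*(1/18) = (-6 - 4)*(1/18) = -10*1/18 = -5/9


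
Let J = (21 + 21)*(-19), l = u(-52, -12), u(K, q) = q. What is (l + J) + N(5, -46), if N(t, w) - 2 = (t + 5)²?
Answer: -708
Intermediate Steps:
N(t, w) = 2 + (5 + t)² (N(t, w) = 2 + (t + 5)² = 2 + (5 + t)²)
l = -12
J = -798 (J = 42*(-19) = -798)
(l + J) + N(5, -46) = (-12 - 798) + (2 + (5 + 5)²) = -810 + (2 + 10²) = -810 + (2 + 100) = -810 + 102 = -708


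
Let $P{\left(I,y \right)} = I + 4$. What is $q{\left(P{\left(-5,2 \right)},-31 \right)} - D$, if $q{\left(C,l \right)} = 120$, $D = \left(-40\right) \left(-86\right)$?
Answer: $-3320$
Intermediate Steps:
$P{\left(I,y \right)} = 4 + I$
$D = 3440$
$q{\left(P{\left(-5,2 \right)},-31 \right)} - D = 120 - 3440 = -3320$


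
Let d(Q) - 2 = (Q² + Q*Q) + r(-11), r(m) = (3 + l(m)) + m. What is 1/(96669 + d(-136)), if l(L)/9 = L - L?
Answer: 1/133655 ≈ 7.4819e-6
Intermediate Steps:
l(L) = 0 (l(L) = 9*(L - L) = 9*0 = 0)
r(m) = 3 + m (r(m) = (3 + 0) + m = 3 + m)
d(Q) = -6 + 2*Q² (d(Q) = 2 + ((Q² + Q*Q) + (3 - 11)) = 2 + ((Q² + Q²) - 8) = 2 + (2*Q² - 8) = 2 + (-8 + 2*Q²) = -6 + 2*Q²)
1/(96669 + d(-136)) = 1/(96669 + (-6 + 2*(-136)²)) = 1/(96669 + (-6 + 2*18496)) = 1/(96669 + (-6 + 36992)) = 1/(96669 + 36986) = 1/133655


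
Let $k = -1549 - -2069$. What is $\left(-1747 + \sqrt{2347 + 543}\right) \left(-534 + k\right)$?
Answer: $24458 - 238 \sqrt{10} \approx 23705.0$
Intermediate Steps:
$k = 520$ ($k = -1549 + 2069 = 520$)
$\left(-1747 + \sqrt{2347 + 543}\right) \left(-534 + k\right) = \left(-1747 + \sqrt{2347 + 543}\right) \left(-534 + 520\right) = \left(-1747 + \sqrt{2890}\right) \left(-14\right) = \left(-1747 + 17 \sqrt{10}\right) \left(-14\right) = 24458 - 238 \sqrt{10}$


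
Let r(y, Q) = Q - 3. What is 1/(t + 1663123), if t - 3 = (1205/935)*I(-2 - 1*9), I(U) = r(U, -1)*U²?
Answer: 17/28262538 ≈ 6.0150e-7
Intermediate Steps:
r(y, Q) = -3 + Q
I(U) = -4*U² (I(U) = (-3 - 1)*U² = -4*U²)
t = -10553/17 (t = 3 + (1205/935)*(-4*(-2 - 1*9)²) = 3 + (1205*(1/935))*(-4*(-2 - 9)²) = 3 + 241*(-4*(-11)²)/187 = 3 + 241*(-4*121)/187 = 3 + (241/187)*(-484) = 3 - 10604/17 = -10553/17 ≈ -620.76)
1/(t + 1663123) = 1/(-10553/17 + 1663123) = 1/(28262538/17) = 17/28262538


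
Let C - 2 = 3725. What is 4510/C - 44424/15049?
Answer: -97697258/56087623 ≈ -1.7419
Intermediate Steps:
C = 3727 (C = 2 + 3725 = 3727)
4510/C - 44424/15049 = 4510/3727 - 44424/15049 = -97697258/56087623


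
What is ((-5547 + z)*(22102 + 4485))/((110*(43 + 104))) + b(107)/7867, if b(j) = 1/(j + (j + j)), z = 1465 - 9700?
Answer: -14020123142398/618700215 ≈ -22661.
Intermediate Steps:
z = -8235
b(j) = 1/(3*j) (b(j) = 1/(j + 2*j) = 1/(3*j))
((-5547 + z)*(22102 + 4485))/((110*(43 + 104))) + b(107)/7867 = ((-5547 - 8235)*(22102 + 4485))/((110*(43 + 104))) + ((1/3)/107)/7867 = (-13782*26587)/((110*147)) + ((1/3)*(1/107))*(1/7867) = -366422034/16170 + (1/321)*(1/7867) = -366422034*1/16170 + 1/2525307 = -5551849/245 + 1/2525307 = -14020123142398/618700215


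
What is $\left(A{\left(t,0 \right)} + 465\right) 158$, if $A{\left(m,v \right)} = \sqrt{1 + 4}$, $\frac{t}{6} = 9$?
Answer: $73470 + 158 \sqrt{5} \approx 73823.0$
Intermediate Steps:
$t = 54$ ($t = 6 \cdot 9 = 54$)
$A{\left(m,v \right)} = \sqrt{5}$
$\left(A{\left(t,0 \right)} + 465\right) 158 = \left(\sqrt{5} + 465\right) 158 = \left(465 + \sqrt{5}\right) 158 = 73470 + 158 \sqrt{5}$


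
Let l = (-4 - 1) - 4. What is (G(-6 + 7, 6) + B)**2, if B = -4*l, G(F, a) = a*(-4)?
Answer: 144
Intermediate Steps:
G(F, a) = -4*a
l = -9 (l = -5 - 4 = -9)
B = 36 (B = -4*(-9) = 36)
(G(-6 + 7, 6) + B)**2 = (-4*6 + 36)**2 = (-24 + 36)**2 = 12**2 = 144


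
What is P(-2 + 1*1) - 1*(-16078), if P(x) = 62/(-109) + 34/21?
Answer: 36804946/2289 ≈ 16079.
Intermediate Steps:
P(x) = 2404/2289 (P(x) = 62*(-1/109) + 34*(1/21) = -62/109 + 34/21 = 2404/2289)
P(-2 + 1*1) - 1*(-16078) = 2404/2289 - 1*(-16078) = 2404/2289 + 16078 = 36804946/2289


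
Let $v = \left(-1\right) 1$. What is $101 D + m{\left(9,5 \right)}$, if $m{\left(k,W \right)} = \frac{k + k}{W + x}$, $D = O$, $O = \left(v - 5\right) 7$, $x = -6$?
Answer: $-4260$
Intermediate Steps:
$v = -1$
$O = -42$ ($O = \left(-1 - 5\right) 7 = \left(-6\right) 7 = -42$)
$D = -42$
$m{\left(k,W \right)} = \frac{2 k}{-6 + W}$ ($m{\left(k,W \right)} = \frac{k + k}{W - 6} = \frac{2 k}{-6 + W}$)
$101 D + m{\left(9,5 \right)} = 101 \left(-42\right) + 2 \cdot 9 \frac{1}{-6 + 5} = -4242 + 2 \cdot 9 \frac{1}{-1} = -4242 + 2 \cdot 9 \left(-1\right) = -4242 - 18 = -4260$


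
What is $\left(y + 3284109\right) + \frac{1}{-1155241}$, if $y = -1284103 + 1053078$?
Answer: $\frac{3527047813243}{1155241} \approx 3.0531 \cdot 10^{6}$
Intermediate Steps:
$y = -231025$
$\left(y + 3284109\right) + \frac{1}{-1155241} = \left(-231025 + 3284109\right) + \frac{1}{-1155241} = 3053084 - \frac{1}{1155241} = \frac{3527047813243}{1155241}$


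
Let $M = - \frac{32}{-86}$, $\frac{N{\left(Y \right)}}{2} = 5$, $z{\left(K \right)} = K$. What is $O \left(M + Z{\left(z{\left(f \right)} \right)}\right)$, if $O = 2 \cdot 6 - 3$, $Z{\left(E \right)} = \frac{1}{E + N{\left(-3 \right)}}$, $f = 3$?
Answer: $\frac{2259}{559} \approx 4.0411$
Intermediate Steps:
$N{\left(Y \right)} = 10$ ($N{\left(Y \right)} = 2 \cdot 5 = 10$)
$Z{\left(E \right)} = \frac{1}{10 + E}$ ($Z{\left(E \right)} = \frac{1}{E + 10} = \frac{1}{10 + E}$)
$M = \frac{16}{43}$ ($M = \left(-32\right) \left(- \frac{1}{86}\right) = \frac{16}{43} \approx 0.37209$)
$O = 9$ ($O = 12 - 3 = 9$)
$O \left(M + Z{\left(z{\left(f \right)} \right)}\right) = 9 \left(\frac{16}{43} + \frac{1}{10 + 3}\right) = 9 \left(\frac{16}{43} + \frac{1}{13}\right) = 9 \cdot \frac{251}{559} = \frac{2259}{559}$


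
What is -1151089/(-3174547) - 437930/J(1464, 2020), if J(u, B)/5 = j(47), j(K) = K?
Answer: -277991772359/149203709 ≈ -1863.2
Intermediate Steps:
J(u, B) = 235 (J(u, B) = 5*47 = 235)
-1151089/(-3174547) - 437930/J(1464, 2020) = -1151089/(-3174547) - 437930/235 = -1151089*(-1/3174547) - 437930*1/235 = 1151089/3174547 - 87586/47 = -277991772359/149203709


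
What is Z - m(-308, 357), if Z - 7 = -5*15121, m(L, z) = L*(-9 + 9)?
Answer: -75598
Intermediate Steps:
m(L, z) = 0 (m(L, z) = L*0 = 0)
Z = -75598 (Z = 7 - 5*15121 = 7 - 75605 = -75598)
Z - m(-308, 357) = -75598 - 1*0 = -75598 + 0 = -75598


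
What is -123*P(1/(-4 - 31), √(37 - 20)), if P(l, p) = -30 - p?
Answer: 3690 + 123*√17 ≈ 4197.1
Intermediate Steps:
-123*P(1/(-4 - 31), √(37 - 20)) = -123*(-30 - √(37 - 20)) = -123*(-30 - √17) = 3690 + 123*√17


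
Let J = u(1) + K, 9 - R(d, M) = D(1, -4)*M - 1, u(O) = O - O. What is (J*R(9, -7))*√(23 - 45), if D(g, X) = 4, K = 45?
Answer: 1710*I*√22 ≈ 8020.6*I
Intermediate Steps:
u(O) = 0
R(d, M) = 10 - 4*M (R(d, M) = 9 - (4*M - 1) = 9 - (-1 + 4*M) = 9 + (1 - 4*M) = 10 - 4*M)
J = 45 (J = 0 + 45 = 45)
(J*R(9, -7))*√(23 - 45) = (45*(10 - 4*(-7)))*√(23 - 45) = (45*(10 + 28))*√(-22) = (45*38)*(I*√22) = 1710*(I*√22) = 1710*I*√22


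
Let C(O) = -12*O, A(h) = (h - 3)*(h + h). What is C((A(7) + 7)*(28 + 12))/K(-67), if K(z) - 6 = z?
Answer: 30240/61 ≈ 495.74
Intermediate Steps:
K(z) = 6 + z
A(h) = 2*h*(-3 + h) (A(h) = (-3 + h)*(2*h) = 2*h*(-3 + h))
C((A(7) + 7)*(28 + 12))/K(-67) = (-12*(2*7*(-3 + 7) + 7)*(28 + 12))/(6 - 67) = -12*(2*7*4 + 7)*40/(-61) = -12*(56 + 7)*40*(-1/61) = -756*40*(-1/61) = -12*2520*(-1/61) = -30240*(-1/61) = 30240/61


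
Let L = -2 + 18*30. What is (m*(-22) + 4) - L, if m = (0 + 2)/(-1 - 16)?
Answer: -9034/17 ≈ -531.41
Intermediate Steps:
m = -2/17 (m = 2/(-17) = 2*(-1/17) = -2/17 ≈ -0.11765)
L = 538 (L = -2 + 540 = 538)
(m*(-22) + 4) - L = (-2/17*(-22) + 4) - 1*538 = (44/17 + 4) - 538 = 112/17 - 538 = -9034/17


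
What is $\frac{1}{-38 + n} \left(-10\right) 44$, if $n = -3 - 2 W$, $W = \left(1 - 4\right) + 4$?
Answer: $\frac{440}{43} \approx 10.233$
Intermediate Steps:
$W = 1$ ($W = -3 + 4 = 1$)
$n = -5$ ($n = -3 - 2 = -5$)
$\frac{1}{-38 + n} \left(-10\right) 44 = \frac{1}{-38 - 5} \left(-10\right) 44 = \frac{1}{-43} \left(-10\right) 44 = \left(- \frac{1}{43}\right) \left(-10\right) 44 = \frac{10}{43} \cdot 44 = \frac{440}{43}$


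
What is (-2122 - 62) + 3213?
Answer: 1029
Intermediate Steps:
(-2122 - 62) + 3213 = -2184 + 3213 = 1029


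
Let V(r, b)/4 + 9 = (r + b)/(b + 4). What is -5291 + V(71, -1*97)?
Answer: -495307/93 ≈ -5325.9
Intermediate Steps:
V(r, b) = -36 + 4*(b + r)/(4 + b) (V(r, b) = -36 + 4*((r + b)/(b + 4)) = -36 + 4*((b + r)/(4 + b)) = -36 + 4*(b + r)/(4 + b))
-5291 + V(71, -1*97) = -5291 + 4*(-36 + 71 - (-8)*97)/(4 - 1*97) = -5291 + 4*(-36 + 71 - 8*(-97))/(4 - 97) = -5291 + 4*(-36 + 71 + 776)/(-93) = -5291 + 4*(-1/93)*811 = -5291 - 3244/93 = -495307/93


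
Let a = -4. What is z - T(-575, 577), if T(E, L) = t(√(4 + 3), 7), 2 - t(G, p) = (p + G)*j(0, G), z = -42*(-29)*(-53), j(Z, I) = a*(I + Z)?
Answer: -64584 - 28*√7 ≈ -64658.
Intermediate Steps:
j(Z, I) = -4*I - 4*Z (j(Z, I) = -4*(I + Z) = -4*I - 4*Z)
z = -64554 (z = 1218*(-53) = -64554)
t(G, p) = 2 + 4*G*(G + p) (t(G, p) = 2 - (p + G)*(-4*G - 4*0) = 2 - (G + p)*(-4*G + 0) = 2 - (G + p)*(-4*G) = 2 - (-4)*G*(G + p) = 2 + 4*G*(G + p))
T(E, L) = 30 + 28*√7 (T(E, L) = 2 + 4*(√(4 + 3))² + 4*√(4 + 3)*7 = 2 + 4*(√7)² + 4*√7*7 = 2 + 4*7 + 28*√7 = 2 + 28 + 28*√7 = 30 + 28*√7)
z - T(-575, 577) = -64554 - (30 + 28*√7) = -64554 + (-30 - 28*√7) = -64584 - 28*√7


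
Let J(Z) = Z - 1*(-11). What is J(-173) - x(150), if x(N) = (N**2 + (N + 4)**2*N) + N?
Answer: -3580212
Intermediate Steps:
J(Z) = 11 + Z (J(Z) = Z + 11 = 11 + Z)
x(N) = N + N**2 + N*(4 + N)**2 (x(N) = (N**2 + (4 + N)**2*N) + N = (N**2 + N*(4 + N)**2) + N = N + N**2 + N*(4 + N)**2)
J(-173) - x(150) = (11 - 173) - 150*(1 + 150 + (4 + 150)**2) = -162 - 150*(1 + 150 + 154**2) = -162 - 150*(1 + 150 + 23716) = -162 - 150*23867 = -162 - 1*3580050 = -162 - 3580050 = -3580212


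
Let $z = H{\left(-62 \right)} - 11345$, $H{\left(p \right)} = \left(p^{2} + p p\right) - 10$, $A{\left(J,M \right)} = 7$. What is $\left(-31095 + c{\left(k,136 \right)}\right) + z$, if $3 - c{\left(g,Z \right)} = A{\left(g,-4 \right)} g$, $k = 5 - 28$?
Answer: $-34598$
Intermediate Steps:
$k = -23$ ($k = 5 - 28 = -23$)
$H{\left(p \right)} = -10 + 2 p^{2}$ ($H{\left(p \right)} = \left(p^{2} + p^{2}\right) - 10 = 2 p^{2} - 10 = -10 + 2 p^{2}$)
$c{\left(g,Z \right)} = 3 - 7 g$
$z = -3667$ ($z = \left(-10 + 2 \left(-62\right)^{2}\right) - 11345 = \left(-10 + 2 \cdot 3844\right) - 11345 = \left(-10 + 7688\right) - 11345 = 7678 - 11345 = -3667$)
$\left(-31095 + c{\left(k,136 \right)}\right) + z = \left(-31095 + \left(3 - -161\right)\right) - 3667 = \left(-31095 + \left(3 + 161\right)\right) - 3667 = \left(-31095 + 164\right) - 3667 = -30931 - 3667 = -34598$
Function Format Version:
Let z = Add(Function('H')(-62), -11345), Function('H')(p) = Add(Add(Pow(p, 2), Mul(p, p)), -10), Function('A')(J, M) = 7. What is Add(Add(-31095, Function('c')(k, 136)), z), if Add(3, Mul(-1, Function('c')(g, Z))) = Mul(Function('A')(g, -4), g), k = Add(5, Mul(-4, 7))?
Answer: -34598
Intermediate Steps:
k = -23 (k = Add(5, -28) = -23)
Function('H')(p) = Add(-10, Mul(2, Pow(p, 2))) (Function('H')(p) = Add(Add(Pow(p, 2), Pow(p, 2)), -10) = Add(Mul(2, Pow(p, 2)), -10) = Add(-10, Mul(2, Pow(p, 2))))
Function('c')(g, Z) = Add(3, Mul(-7, g)) (Function('c')(g, Z) = Add(3, Mul(-1, Mul(7, g))) = Add(3, Mul(-7, g)))
z = -3667 (z = Add(Add(-10, Mul(2, Pow(-62, 2))), -11345) = Add(Add(-10, Mul(2, 3844)), -11345) = Add(Add(-10, 7688), -11345) = Add(7678, -11345) = -3667)
Add(Add(-31095, Function('c')(k, 136)), z) = Add(Add(-31095, Add(3, Mul(-7, -23))), -3667) = Add(Add(-31095, Add(3, 161)), -3667) = Add(Add(-31095, 164), -3667) = Add(-30931, -3667) = -34598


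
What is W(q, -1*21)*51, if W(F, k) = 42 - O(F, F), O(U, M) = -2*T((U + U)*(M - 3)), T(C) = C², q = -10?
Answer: 6897342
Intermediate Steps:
O(U, M) = -8*U²*(-3 + M)² (O(U, M) = -2*(M - 3)²*(U + U)² = -2*4*U²*(-3 + M)² = -8*U²*(-3 + M)²)
W(F, k) = 42 + 8*F²*(-3 + F)² (W(F, k) = 42 - (-8)*F²*(-3 + F)² = 42 + 8*F²*(-3 + F)²)
W(q, -1*21)*51 = (42 + 8*(-10)²*(-3 - 10)²)*51 = (42 + 8*100*(-13)²)*51 = (42 + 8*100*169)*51 = (42 + 135200)*51 = 135242*51 = 6897342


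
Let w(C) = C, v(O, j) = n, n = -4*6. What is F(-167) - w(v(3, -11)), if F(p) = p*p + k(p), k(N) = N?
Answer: 27746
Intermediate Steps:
n = -24
v(O, j) = -24
F(p) = p + p**2 (F(p) = p*p + p = p**2 + p = p + p**2)
F(-167) - w(v(3, -11)) = -167*(1 - 167) - 1*(-24) = -167*(-166) + 24 = 27722 + 24 = 27746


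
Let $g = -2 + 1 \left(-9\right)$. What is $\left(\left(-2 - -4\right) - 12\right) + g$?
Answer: $-21$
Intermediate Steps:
$g = -11$ ($g = -2 - 9 = -11$)
$\left(\left(-2 - -4\right) - 12\right) + g = \left(\left(-2 - -4\right) - 12\right) - 11 = \left(\left(-2 + 4\right) - 12\right) - 11 = \left(2 - 12\right) - 11 = -10 - 11 = -21$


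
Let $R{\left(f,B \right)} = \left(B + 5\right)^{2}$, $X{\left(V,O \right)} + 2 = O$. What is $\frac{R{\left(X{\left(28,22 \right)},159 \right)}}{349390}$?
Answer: $\frac{13448}{174695} \approx 0.07698$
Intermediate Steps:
$X{\left(V,O \right)} = -2 + O$
$R{\left(f,B \right)} = \left(5 + B\right)^{2}$
$\frac{R{\left(X{\left(28,22 \right)},159 \right)}}{349390} = \frac{\left(5 + 159\right)^{2}}{349390} = 164^{2} \cdot \frac{1}{349390} = 26896 \cdot \frac{1}{349390} = \frac{13448}{174695}$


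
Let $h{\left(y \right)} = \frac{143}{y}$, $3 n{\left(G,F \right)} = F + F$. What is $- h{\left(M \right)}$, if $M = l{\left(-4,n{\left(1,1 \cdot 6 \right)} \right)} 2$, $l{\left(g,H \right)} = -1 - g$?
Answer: $- \frac{143}{6} \approx -23.833$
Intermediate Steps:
$n{\left(G,F \right)} = \frac{2 F}{3}$ ($n{\left(G,F \right)} = \frac{F + F}{3} = \frac{2 F}{3}$)
$M = 6$ ($M = \left(-1 - -4\right) 2 = \left(-1 + 4\right) 2 = 3 \cdot 2 = 6$)
$- h{\left(M \right)} = - \frac{143}{6}$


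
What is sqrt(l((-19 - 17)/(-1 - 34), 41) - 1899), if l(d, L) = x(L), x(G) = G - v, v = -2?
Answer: 8*I*sqrt(29) ≈ 43.081*I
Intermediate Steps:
x(G) = 2 + G (x(G) = G - 1*(-2) = G + 2 = 2 + G)
l(d, L) = 2 + L
sqrt(l((-19 - 17)/(-1 - 34), 41) - 1899) = sqrt((2 + 41) - 1899) = sqrt(43 - 1899) = sqrt(-1856) = 8*I*sqrt(29)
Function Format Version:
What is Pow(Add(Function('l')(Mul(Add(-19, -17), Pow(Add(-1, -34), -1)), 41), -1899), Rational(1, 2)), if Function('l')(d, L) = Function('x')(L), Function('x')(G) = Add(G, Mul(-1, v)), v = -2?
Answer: Mul(8, I, Pow(29, Rational(1, 2))) ≈ Mul(43.081, I)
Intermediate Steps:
Function('x')(G) = Add(2, G) (Function('x')(G) = Add(G, Mul(-1, -2)) = Add(G, 2) = Add(2, G))
Function('l')(d, L) = Add(2, L)
Pow(Add(Function('l')(Mul(Add(-19, -17), Pow(Add(-1, -34), -1)), 41), -1899), Rational(1, 2)) = Pow(Add(Add(2, 41), -1899), Rational(1, 2)) = Pow(Add(43, -1899), Rational(1, 2)) = Pow(-1856, Rational(1, 2)) = Mul(8, I, Pow(29, Rational(1, 2)))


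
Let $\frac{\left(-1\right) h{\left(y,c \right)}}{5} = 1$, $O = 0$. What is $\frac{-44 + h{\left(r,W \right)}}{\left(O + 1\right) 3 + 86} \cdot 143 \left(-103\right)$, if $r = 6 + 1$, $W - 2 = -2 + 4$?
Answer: $\frac{721721}{89} \approx 8109.2$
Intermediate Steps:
$W = 4$ ($W = 2 + \left(-2 + 4\right) = 2 + 2 = 4$)
$r = 7$
$h{\left(y,c \right)} = -5$ ($h{\left(y,c \right)} = \left(-5\right) 1 = -5$)
$\frac{-44 + h{\left(r,W \right)}}{\left(O + 1\right) 3 + 86} \cdot 143 \left(-103\right) = \frac{-44 - 5}{\left(0 + 1\right) 3 + 86} \cdot 143 \left(-103\right) = - \frac{49}{1 \cdot 3 + 86} \cdot 143 \left(-103\right) = - \frac{49}{3 + 86} \cdot 143 \left(-103\right) = - \frac{49}{89} \cdot 143 \left(-103\right) = \left(-49\right) \frac{1}{89} \cdot 143 \left(-103\right) = \left(- \frac{49}{89}\right) 143 \left(-103\right) = \left(- \frac{7007}{89}\right) \left(-103\right) = \frac{721721}{89}$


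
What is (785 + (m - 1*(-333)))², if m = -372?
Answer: 556516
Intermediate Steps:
(785 + (m - 1*(-333)))² = (785 + (-372 - 1*(-333)))² = (785 + (-372 + 333))² = (785 - 39)² = 746² = 556516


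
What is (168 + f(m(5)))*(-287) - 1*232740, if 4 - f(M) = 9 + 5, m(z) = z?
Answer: -278086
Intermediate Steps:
f(M) = -10 (f(M) = 4 - (9 + 5) = 4 - 1*14 = 4 - 14 = -10)
(168 + f(m(5)))*(-287) - 1*232740 = (168 - 10)*(-287) - 1*232740 = 158*(-287) - 232740 = -45346 - 232740 = -278086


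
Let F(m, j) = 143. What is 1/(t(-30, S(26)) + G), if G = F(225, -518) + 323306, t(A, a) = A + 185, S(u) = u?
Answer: 1/323604 ≈ 3.0902e-6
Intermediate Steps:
t(A, a) = 185 + A
G = 323449 (G = 143 + 323306 = 323449)
1/(t(-30, S(26)) + G) = 1/((185 - 30) + 323449) = 1/(155 + 323449) = 1/323604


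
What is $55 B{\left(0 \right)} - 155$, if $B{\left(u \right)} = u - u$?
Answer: $-155$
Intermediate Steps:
$B{\left(u \right)} = 0$
$55 B{\left(0 \right)} - 155 = 55 \cdot 0 - 155 = 0 - 155 = -155$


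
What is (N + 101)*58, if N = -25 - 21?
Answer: 3190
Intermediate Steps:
N = -46
(N + 101)*58 = (-46 + 101)*58 = 55*58 = 3190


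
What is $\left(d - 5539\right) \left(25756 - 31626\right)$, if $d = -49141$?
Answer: $320971600$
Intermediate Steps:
$\left(d - 5539\right) \left(25756 - 31626\right) = \left(-49141 - 5539\right) \left(25756 - 31626\right) = \left(-54680\right) \left(-5870\right) = 320971600$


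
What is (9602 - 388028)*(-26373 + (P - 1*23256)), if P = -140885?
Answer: 72095450964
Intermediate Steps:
(9602 - 388028)*(-26373 + (P - 1*23256)) = (9602 - 388028)*(-26373 + (-140885 - 1*23256)) = -378426*(-26373 + (-140885 - 23256)) = -378426*(-26373 - 164141) = -378426*(-190514) = 72095450964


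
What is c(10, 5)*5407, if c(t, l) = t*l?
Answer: 270350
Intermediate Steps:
c(t, l) = l*t
c(10, 5)*5407 = (5*10)*5407 = 50*5407 = 270350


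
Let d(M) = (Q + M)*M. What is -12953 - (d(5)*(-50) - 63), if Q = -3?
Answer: -12390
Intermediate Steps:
d(M) = M*(-3 + M) (d(M) = (-3 + M)*M = M*(-3 + M))
-12953 - (d(5)*(-50) - 63) = -12953 - ((5*(-3 + 5))*(-50) - 63) = -12953 - ((5*2)*(-50) - 63) = -12953 - (10*(-50) - 63) = -12953 - (-500 - 63) = -12953 - 1*(-563) = -12953 + 563 = -12390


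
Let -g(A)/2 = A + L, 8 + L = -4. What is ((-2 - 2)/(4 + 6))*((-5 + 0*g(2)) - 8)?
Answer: 26/5 ≈ 5.2000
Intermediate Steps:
L = -12 (L = -8 - 4 = -12)
g(A) = 24 - 2*A (g(A) = -2*(A - 12) = -2*(-12 + A) = 24 - 2*A)
((-2 - 2)/(4 + 6))*((-5 + 0*g(2)) - 8) = ((-2 - 2)/(4 + 6))*((-5 + 0*(24 - 2*2)) - 8) = (-4/10)*((-5 + 0*(24 - 4)) - 8) = (-4*⅒)*((-5 + 0*20) - 8) = -2*((-5 + 0) - 8)/5 = -2*(-5 - 8)/5 = -⅖*(-13) = 26/5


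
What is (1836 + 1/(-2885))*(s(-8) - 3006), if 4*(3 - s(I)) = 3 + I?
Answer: -63599386013/11540 ≈ -5.5112e+6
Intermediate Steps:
s(I) = 9/4 - I/4 (s(I) = 3 - (3 + I)/4 = 3 + (-3/4 - I/4) = 9/4 - I/4)
(1836 + 1/(-2885))*(s(-8) - 3006) = (1836 + 1/(-2885))*((9/4 - 1/4*(-8)) - 3006) = (1836 - 1/2885)*((9/4 + 2) - 3006) = 5296859*(17/4 - 3006)/2885 = (5296859/2885)*(-12007/4) = -63599386013/11540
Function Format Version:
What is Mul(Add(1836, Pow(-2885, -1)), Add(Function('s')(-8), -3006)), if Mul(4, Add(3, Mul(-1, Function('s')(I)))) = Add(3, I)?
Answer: Rational(-63599386013, 11540) ≈ -5.5112e+6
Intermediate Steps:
Function('s')(I) = Add(Rational(9, 4), Mul(Rational(-1, 4), I)) (Function('s')(I) = Add(3, Mul(Rational(-1, 4), Add(3, I))) = Add(3, Add(Rational(-3, 4), Mul(Rational(-1, 4), I))) = Add(Rational(9, 4), Mul(Rational(-1, 4), I)))
Mul(Add(1836, Pow(-2885, -1)), Add(Function('s')(-8), -3006)) = Mul(Add(1836, Pow(-2885, -1)), Add(Add(Rational(9, 4), Mul(Rational(-1, 4), -8)), -3006)) = Mul(Add(1836, Rational(-1, 2885)), Add(Add(Rational(9, 4), 2), -3006)) = Mul(Rational(5296859, 2885), Add(Rational(17, 4), -3006)) = Mul(Rational(5296859, 2885), Rational(-12007, 4)) = Rational(-63599386013, 11540)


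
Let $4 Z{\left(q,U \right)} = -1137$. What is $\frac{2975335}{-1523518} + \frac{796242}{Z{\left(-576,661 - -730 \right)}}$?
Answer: $- \frac{1618579677773}{577413322} \approx -2803.2$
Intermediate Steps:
$Z{\left(q,U \right)} = - \frac{1137}{4}$ ($Z{\left(q,U \right)} = \frac{1}{4} \left(-1137\right) = - \frac{1137}{4}$)
$\frac{2975335}{-1523518} + \frac{796242}{Z{\left(-576,661 - -730 \right)}} = \frac{2975335}{-1523518} + \frac{796242}{- \frac{1137}{4}} = 2975335 \left(- \frac{1}{1523518}\right) + 796242 \left(- \frac{4}{1137}\right) = - \frac{2975335}{1523518} - \frac{1061656}{379} = - \frac{1618579677773}{577413322}$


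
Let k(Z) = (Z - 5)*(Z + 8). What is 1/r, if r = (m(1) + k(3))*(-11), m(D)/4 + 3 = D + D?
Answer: 1/286 ≈ 0.0034965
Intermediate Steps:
m(D) = -12 + 8*D (m(D) = -12 + 4*(D + D) = -12 + 4*(2*D) = -12 + 8*D)
k(Z) = (-5 + Z)*(8 + Z)
r = 286 (r = ((-12 + 8*1) + (-40 + 3**2 + 3*3))*(-11) = ((-12 + 8) + (-40 + 9 + 9))*(-11) = (-4 - 22)*(-11) = -26*(-11) = 286)
1/r = 1/286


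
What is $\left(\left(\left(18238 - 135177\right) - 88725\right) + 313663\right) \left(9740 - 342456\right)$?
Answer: $-35932995284$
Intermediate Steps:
$\left(\left(\left(18238 - 135177\right) - 88725\right) + 313663\right) \left(9740 - 342456\right) = \left(\left(-116939 - 88725\right) + 313663\right) \left(-332716\right) = \left(-205664 + 313663\right) \left(-332716\right) = 107999 \left(-332716\right) = -35932995284$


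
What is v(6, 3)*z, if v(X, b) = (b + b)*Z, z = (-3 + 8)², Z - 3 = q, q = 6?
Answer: 1350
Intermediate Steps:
Z = 9 (Z = 3 + 6 = 9)
z = 25 (z = 5² = 25)
v(X, b) = 18*b (v(X, b) = (b + b)*9 = (2*b)*9 = 18*b)
v(6, 3)*z = (18*3)*25 = 54*25 = 1350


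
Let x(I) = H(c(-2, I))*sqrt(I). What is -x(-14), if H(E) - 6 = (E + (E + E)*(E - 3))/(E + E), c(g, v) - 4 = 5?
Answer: -25*I*sqrt(14)/2 ≈ -46.771*I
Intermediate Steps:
c(g, v) = 9 (c(g, v) = 4 + 5 = 9)
H(E) = 6 + (E + 2*E*(-3 + E))/(2*E) (H(E) = 6 + (E + (E + E)*(E - 3))/(E + E) = 6 + (E + (2*E)*(-3 + E))/((2*E)) = 6 + (E + 2*E*(-3 + E))*(1/(2*E)) = 6 + (E + 2*E*(-3 + E))/(2*E))
x(I) = 25*sqrt(I)/2 (x(I) = (7/2 + 9)*sqrt(I) = 25*sqrt(I)/2)
-x(-14) = -25*sqrt(-14)/2 = -25*I*sqrt(14)/2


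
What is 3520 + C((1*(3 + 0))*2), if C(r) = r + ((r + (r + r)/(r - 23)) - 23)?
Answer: 59641/17 ≈ 3508.3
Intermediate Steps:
C(r) = -23 + 2*r + 2*r/(-23 + r) (C(r) = r + ((r + (2*r)/(-23 + r)) - 23) = r + ((r + 2*r/(-23 + r)) - 23) = r + (-23 + r + 2*r/(-23 + r)) = -23 + 2*r + 2*r/(-23 + r))
3520 + C((1*(3 + 0))*2) = 3520 + (529 - 67*1*(3 + 0)*2 + 2*((1*(3 + 0))*2)²)/(-23 + (1*(3 + 0))*2) = 3520 + (529 - 67*1*3*2 + 2*((1*3)*2)²)/(-23 + (1*3)*2) = 3520 + (529 - 201*2 + 2*(3*2)²)/(-23 + 3*2) = 3520 + (529 - 67*6 + 2*6²)/(-23 + 6) = 3520 + (529 - 402 + 2*36)/(-17) = 3520 - (529 - 402 + 72)/17 = 3520 - 1/17*199 = 3520 - 199/17 = 59641/17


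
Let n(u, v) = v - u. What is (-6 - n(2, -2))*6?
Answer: -12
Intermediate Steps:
(-6 - n(2, -2))*6 = (-6 - (-2 - 1*2))*6 = (-6 - (-2 - 2))*6 = (-6 - 1*(-4))*6 = (-6 + 4)*6 = -2*6 = -12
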